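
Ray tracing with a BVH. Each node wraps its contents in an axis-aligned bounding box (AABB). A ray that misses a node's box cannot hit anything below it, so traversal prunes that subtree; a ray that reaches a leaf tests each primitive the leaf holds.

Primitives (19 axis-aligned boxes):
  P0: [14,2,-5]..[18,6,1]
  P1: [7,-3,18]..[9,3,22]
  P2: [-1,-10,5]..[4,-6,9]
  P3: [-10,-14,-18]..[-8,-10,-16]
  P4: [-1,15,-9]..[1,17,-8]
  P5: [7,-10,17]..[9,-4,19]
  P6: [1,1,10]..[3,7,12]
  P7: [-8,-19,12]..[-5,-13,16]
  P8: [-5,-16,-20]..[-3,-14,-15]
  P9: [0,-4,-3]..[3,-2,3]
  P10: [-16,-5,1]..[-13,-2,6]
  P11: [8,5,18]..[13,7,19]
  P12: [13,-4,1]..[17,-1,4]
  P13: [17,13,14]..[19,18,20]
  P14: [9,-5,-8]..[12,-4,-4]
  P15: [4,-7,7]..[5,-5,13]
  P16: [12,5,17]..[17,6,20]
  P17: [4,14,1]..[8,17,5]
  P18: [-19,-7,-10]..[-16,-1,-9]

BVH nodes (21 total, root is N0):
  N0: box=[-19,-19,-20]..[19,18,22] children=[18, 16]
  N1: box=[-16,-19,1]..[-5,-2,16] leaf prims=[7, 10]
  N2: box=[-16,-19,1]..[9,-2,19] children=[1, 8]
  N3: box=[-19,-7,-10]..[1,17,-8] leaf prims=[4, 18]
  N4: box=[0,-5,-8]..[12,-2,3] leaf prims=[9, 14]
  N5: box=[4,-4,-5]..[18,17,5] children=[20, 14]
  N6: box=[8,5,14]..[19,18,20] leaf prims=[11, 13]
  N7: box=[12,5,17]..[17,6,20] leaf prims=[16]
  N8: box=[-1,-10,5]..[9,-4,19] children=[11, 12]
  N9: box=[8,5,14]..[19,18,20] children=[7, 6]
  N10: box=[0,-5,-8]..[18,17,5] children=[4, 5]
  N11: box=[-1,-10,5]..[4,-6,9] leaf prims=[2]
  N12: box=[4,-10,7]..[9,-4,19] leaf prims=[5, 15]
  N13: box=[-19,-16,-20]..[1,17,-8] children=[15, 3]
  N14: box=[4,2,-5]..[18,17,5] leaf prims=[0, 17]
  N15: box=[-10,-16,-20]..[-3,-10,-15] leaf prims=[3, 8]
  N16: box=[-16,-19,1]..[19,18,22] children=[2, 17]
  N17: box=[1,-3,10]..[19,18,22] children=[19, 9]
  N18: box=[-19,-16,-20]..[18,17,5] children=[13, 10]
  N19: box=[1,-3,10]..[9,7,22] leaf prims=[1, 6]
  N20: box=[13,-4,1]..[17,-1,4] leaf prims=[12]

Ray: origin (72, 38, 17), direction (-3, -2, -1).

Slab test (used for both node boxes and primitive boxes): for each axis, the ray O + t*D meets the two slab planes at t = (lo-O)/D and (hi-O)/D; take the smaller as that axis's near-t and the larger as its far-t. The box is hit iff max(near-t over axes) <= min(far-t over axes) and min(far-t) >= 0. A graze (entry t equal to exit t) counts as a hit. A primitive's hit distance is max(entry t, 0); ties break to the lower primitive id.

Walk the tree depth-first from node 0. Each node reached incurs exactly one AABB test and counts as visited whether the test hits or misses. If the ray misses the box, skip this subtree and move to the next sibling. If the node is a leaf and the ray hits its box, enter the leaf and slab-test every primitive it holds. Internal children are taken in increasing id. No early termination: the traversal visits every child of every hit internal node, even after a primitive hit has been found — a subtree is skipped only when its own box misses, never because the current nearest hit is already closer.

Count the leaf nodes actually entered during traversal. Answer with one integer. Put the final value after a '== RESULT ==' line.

Traverse from the root:
N0 x:[53/3,91/3] y:[10,57/2] z:[-5,37] -> hit [53/3,57/2], descend [16, 18]
  N16 x:[53/3,88/3] y:[10,57/2] z:[-5,16] -> miss, prune
  N18 x:[18,91/3] y:[21/2,27] z:[12,37] -> hit [18,27], descend [10, 13]
    N10 x:[18,24] y:[21/2,43/2] z:[12,25] -> hit [18,43/2], descend [4, 5]
      N4 x:[20,24] y:[20,43/2] z:[14,25] -> hit [20,43/2] leaf, test {P9(miss), P14@t=21}
      N5 x:[18,68/3] y:[21/2,21] z:[12,22] -> hit [18,21], descend [14, 20]
        N14 x:[18,68/3] y:[21/2,18] z:[12,22] -> hit [18,18] leaf, test {P0@t=18, P17(miss)}
        N20 x:[55/3,59/3] y:[39/2,21] z:[13,16] -> miss, prune
    N13 x:[71/3,91/3] y:[21/2,27] z:[25,37] -> hit [25,27], descend [3, 15]
      N3 x:[71/3,91/3] y:[21/2,45/2] z:[25,27] -> miss, prune
      N15 x:[25,82/3] y:[24,27] z:[32,37] -> miss, prune

order=[0, 16, 18, 10, 4, 5, 14, 20, 13, 3, 15]  |boxes|=11  |leaves|=2  hit=P0

== RESULT ==
2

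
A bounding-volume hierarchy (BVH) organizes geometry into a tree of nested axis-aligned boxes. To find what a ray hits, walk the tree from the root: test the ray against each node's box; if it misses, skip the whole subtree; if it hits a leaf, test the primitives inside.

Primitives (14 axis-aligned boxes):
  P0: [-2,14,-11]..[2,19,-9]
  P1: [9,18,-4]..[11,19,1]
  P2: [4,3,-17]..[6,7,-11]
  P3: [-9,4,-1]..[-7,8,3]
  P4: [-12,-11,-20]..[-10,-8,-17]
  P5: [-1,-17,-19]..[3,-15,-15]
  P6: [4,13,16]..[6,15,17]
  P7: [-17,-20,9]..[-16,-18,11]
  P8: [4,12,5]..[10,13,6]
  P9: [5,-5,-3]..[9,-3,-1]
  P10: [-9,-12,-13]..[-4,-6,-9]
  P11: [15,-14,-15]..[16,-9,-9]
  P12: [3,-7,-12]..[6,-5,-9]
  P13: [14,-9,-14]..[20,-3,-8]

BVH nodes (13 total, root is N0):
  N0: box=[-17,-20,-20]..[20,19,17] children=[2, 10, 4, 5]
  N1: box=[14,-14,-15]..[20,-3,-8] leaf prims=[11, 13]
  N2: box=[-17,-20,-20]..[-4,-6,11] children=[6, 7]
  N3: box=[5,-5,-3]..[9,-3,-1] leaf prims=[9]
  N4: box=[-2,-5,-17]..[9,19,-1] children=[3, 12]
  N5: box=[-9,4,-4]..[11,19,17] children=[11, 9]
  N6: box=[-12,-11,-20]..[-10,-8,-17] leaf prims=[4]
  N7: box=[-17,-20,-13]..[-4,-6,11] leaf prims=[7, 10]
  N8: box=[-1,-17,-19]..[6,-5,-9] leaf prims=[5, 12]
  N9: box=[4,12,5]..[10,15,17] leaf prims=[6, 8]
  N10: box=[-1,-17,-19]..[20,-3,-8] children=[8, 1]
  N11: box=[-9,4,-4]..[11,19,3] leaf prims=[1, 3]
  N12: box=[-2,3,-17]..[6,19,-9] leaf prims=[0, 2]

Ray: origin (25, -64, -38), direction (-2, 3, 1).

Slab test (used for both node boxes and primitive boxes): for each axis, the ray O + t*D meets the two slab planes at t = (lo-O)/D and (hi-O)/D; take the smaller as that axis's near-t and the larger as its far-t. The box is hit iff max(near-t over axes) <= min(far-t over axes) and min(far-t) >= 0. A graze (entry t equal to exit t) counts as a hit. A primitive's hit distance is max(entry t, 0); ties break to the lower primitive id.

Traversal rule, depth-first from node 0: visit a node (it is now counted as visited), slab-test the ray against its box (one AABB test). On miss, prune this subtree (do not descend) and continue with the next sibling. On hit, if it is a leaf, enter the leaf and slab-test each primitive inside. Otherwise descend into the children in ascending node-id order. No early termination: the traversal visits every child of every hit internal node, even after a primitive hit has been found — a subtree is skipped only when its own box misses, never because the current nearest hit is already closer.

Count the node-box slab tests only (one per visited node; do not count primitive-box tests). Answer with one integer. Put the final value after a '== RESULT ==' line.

Walk:
N0 x:[5/2,21] y:[44/3,83/3] z:[18,55] -> hit [18,21], descend [2, 4, 5, 10]
  N2 x:[29/2,21] y:[44/3,58/3] z:[18,49] -> hit [18,58/3], descend [6, 7]
    N6 x:[35/2,37/2] y:[53/3,56/3] z:[18,21] -> hit [18,37/2] leaf, test {P4@t=18}
    N7 x:[29/2,21] y:[44/3,58/3] z:[25,49] -> miss, prune
  N4 x:[8,27/2] y:[59/3,83/3] z:[21,37] -> miss, prune
  N5 x:[7,17] y:[68/3,83/3] z:[34,55] -> miss, prune
  N10 x:[5/2,13] y:[47/3,61/3] z:[19,30] -> miss, prune

7 AABB tests over nodes [0, 2, 6, 7, 4, 5, 10]; 1 leaf entered; closest P4.

== RESULT ==
7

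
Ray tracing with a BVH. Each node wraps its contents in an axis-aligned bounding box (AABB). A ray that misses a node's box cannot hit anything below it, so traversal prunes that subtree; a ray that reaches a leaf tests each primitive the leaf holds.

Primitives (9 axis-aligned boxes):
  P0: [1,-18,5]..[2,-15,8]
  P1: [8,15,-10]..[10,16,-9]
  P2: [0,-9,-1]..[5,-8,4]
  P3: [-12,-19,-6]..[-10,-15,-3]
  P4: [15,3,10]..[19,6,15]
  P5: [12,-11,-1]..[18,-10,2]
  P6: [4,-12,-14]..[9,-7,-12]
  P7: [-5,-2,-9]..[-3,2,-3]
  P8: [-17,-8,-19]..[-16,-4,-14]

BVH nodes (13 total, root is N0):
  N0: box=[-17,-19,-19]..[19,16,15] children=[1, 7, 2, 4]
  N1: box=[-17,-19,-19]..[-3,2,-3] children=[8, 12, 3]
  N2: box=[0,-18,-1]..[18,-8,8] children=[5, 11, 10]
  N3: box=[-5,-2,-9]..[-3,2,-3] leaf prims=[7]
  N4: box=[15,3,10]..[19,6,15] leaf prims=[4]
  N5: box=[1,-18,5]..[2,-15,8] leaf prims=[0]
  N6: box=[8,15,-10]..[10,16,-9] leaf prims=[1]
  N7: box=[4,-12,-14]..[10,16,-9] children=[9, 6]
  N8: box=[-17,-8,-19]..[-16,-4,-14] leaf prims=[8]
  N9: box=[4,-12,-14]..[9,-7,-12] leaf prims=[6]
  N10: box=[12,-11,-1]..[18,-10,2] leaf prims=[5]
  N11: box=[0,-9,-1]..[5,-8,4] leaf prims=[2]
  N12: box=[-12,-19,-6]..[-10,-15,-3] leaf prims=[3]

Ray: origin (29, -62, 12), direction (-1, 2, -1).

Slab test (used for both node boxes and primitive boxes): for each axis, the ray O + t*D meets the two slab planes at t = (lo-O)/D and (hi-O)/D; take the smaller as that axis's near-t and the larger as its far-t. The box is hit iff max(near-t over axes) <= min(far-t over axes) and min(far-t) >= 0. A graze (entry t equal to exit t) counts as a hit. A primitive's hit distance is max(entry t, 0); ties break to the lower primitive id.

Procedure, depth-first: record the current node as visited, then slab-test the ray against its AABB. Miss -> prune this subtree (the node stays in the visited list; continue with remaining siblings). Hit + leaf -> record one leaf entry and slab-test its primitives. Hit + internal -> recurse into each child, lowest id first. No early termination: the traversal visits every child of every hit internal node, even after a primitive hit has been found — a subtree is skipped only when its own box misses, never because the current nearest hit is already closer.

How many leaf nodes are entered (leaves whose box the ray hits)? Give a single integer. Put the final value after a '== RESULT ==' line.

Traverse from the root:
N0 x:[10,46] y:[43/2,39] z:[-3,31] -> hit [43/2,31], descend [1, 2, 4, 7]
  N1 x:[32,46] y:[43/2,32] z:[15,31] -> miss, prune
  N2 x:[11,29] y:[22,27] z:[4,13] -> miss, prune
  N4 x:[10,14] y:[65/2,34] z:[-3,2] -> miss, prune
  N7 x:[19,25] y:[25,39] z:[21,26] -> hit [25,25], descend [6, 9]
    N6 x:[19,21] y:[77/2,39] z:[21,22] -> miss, prune
    N9 x:[20,25] y:[25,55/2] z:[24,26] -> hit [25,25] leaf, test {P6@t=25}

7 AABB tests over nodes [0, 1, 2, 4, 7, 6, 9]; 1 leaf entered; closest P6.

== RESULT ==
1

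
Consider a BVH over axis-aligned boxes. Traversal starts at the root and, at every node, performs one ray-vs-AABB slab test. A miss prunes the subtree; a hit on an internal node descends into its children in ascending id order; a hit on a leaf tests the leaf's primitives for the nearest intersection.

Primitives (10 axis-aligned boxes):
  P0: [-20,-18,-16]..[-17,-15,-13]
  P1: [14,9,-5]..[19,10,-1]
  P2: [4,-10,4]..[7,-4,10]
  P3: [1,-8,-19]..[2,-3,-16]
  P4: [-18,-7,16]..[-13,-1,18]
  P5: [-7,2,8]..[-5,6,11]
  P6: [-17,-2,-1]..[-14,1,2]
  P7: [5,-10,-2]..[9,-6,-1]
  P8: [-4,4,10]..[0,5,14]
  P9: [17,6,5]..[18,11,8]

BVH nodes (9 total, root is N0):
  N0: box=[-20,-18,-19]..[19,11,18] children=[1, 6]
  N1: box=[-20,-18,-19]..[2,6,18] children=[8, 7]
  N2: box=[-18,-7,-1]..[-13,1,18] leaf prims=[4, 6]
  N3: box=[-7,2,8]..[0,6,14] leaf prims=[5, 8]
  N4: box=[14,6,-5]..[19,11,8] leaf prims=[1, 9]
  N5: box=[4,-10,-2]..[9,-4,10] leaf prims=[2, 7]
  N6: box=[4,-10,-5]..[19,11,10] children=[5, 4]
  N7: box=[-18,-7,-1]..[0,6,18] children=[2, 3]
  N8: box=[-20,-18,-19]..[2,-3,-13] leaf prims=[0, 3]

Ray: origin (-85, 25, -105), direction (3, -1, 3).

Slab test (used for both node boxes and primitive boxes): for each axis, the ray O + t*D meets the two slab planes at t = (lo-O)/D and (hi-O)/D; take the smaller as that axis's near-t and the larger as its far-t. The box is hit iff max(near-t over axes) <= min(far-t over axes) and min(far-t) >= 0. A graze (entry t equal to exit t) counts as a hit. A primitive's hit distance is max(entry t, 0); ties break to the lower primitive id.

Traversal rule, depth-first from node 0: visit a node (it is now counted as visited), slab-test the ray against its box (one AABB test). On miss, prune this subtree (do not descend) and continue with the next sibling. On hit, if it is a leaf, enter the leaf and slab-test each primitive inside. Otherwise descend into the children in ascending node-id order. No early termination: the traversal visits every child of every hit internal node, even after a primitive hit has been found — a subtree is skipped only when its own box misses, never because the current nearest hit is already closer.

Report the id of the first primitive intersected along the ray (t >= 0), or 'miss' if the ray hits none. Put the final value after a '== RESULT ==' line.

Walk:
N0 x:[65/3,104/3] y:[14,43] z:[86/3,41] -> hit [86/3,104/3], descend [1, 6]
  N1 x:[65/3,29] y:[19,43] z:[86/3,41] -> hit [86/3,29], descend [7, 8]
    N7 x:[67/3,85/3] y:[19,32] z:[104/3,41] -> miss, prune
    N8 x:[65/3,29] y:[28,43] z:[86/3,92/3] -> hit [86/3,29] leaf, test {P0(miss), P3@t=86/3}
  N6 x:[89/3,104/3] y:[14,35] z:[100/3,115/3] -> hit [100/3,104/3], descend [4, 5]
    N4 x:[33,104/3] y:[14,19] z:[100/3,113/3] -> miss, prune
    N5 x:[89/3,94/3] y:[29,35] z:[103/3,115/3] -> miss, prune

order=[0, 1, 7, 8, 6, 4, 5]  |boxes|=7  |leaves|=1  hit=P3

== RESULT ==
3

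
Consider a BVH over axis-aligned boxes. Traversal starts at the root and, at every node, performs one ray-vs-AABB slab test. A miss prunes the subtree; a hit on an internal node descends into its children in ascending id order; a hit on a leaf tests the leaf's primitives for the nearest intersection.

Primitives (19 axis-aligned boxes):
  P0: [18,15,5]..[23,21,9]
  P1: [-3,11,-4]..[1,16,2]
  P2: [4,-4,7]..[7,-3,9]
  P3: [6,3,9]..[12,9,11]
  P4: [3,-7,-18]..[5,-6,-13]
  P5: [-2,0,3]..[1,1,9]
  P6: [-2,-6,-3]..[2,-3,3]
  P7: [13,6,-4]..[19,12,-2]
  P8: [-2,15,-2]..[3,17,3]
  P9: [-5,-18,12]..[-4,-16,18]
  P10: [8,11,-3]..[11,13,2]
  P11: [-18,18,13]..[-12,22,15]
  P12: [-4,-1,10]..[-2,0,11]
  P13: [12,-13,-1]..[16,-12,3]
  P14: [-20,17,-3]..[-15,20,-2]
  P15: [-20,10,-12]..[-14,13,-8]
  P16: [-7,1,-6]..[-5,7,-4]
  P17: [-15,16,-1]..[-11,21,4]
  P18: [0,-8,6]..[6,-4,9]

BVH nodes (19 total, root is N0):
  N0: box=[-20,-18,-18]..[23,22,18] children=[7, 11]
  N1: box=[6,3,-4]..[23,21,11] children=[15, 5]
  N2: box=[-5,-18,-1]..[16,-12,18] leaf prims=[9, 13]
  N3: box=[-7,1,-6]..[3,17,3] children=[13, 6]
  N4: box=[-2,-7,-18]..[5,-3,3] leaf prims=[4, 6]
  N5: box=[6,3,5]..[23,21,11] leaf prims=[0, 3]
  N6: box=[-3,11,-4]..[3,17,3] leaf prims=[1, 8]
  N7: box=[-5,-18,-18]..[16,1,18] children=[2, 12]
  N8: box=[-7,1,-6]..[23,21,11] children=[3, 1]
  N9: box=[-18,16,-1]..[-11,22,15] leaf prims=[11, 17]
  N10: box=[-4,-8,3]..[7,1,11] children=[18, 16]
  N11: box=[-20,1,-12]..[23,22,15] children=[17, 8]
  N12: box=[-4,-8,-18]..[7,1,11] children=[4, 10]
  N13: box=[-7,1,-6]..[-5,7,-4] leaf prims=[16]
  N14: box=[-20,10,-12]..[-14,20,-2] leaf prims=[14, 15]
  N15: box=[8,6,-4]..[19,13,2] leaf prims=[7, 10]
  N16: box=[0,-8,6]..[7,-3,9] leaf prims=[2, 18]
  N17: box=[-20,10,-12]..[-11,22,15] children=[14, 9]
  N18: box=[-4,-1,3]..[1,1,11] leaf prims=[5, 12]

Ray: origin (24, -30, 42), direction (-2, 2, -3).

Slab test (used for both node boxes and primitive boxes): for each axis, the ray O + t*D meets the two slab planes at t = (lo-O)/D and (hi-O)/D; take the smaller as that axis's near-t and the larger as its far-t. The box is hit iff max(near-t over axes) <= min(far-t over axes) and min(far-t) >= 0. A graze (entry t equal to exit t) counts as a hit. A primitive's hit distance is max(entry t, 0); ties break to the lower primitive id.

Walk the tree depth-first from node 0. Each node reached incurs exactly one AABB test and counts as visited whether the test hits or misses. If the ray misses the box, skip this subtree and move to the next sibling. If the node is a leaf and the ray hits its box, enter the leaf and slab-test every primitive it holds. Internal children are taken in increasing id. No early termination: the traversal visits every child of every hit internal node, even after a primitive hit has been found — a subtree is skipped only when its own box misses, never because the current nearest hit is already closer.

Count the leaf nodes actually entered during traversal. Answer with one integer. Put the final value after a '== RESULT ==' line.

Traverse from the root:
N0 x:[1/2,22] y:[6,26] z:[8,20] -> hit [8,20], descend [7, 11]
  N7 x:[4,29/2] y:[6,31/2] z:[8,20] -> hit [8,29/2], descend [2, 12]
    N2 x:[4,29/2] y:[6,9] z:[8,43/3] -> hit [8,9] leaf, test {P9(miss), P13(miss)}
    N12 x:[17/2,14] y:[11,31/2] z:[31/3,20] -> hit [11,14], descend [4, 10]
      N4 x:[19/2,13] y:[23/2,27/2] z:[13,20] -> hit [13,13] leaf, test {P4(miss), P6@t=13}
      N10 x:[17/2,14] y:[11,31/2] z:[31/3,13] -> hit [11,13], descend [16, 18]
        N16 x:[17/2,12] y:[11,27/2] z:[11,12] -> hit [11,12] leaf, test {P2(miss), P18@t=11}
        N18 x:[23/2,14] y:[29/2,31/2] z:[31/3,13] -> miss, prune
  N11 x:[1/2,22] y:[31/2,26] z:[9,18] -> hit [31/2,18], descend [8, 17]
    N8 x:[1/2,31/2] y:[31/2,51/2] z:[31/3,16] -> hit [31/2,31/2], descend [1, 3]
      N1 x:[1/2,9] y:[33/2,51/2] z:[31/3,46/3] -> miss, prune
      N3 x:[21/2,31/2] y:[31/2,47/2] z:[13,16] -> hit [31/2,31/2], descend [6, 13]
        N6 x:[21/2,27/2] y:[41/2,47/2] z:[13,46/3] -> miss, prune
        N13 x:[29/2,31/2] y:[31/2,37/2] z:[46/3,16] -> hit [31/2,31/2] leaf, test {P16@t=31/2}
    N17 x:[35/2,22] y:[20,26] z:[9,18] -> miss, prune

order=[0, 7, 2, 12, 4, 10, 16, 18, 11, 8, 1, 3, 6, 13, 17]  |boxes|=15  |leaves|=4  hit=P18

== RESULT ==
4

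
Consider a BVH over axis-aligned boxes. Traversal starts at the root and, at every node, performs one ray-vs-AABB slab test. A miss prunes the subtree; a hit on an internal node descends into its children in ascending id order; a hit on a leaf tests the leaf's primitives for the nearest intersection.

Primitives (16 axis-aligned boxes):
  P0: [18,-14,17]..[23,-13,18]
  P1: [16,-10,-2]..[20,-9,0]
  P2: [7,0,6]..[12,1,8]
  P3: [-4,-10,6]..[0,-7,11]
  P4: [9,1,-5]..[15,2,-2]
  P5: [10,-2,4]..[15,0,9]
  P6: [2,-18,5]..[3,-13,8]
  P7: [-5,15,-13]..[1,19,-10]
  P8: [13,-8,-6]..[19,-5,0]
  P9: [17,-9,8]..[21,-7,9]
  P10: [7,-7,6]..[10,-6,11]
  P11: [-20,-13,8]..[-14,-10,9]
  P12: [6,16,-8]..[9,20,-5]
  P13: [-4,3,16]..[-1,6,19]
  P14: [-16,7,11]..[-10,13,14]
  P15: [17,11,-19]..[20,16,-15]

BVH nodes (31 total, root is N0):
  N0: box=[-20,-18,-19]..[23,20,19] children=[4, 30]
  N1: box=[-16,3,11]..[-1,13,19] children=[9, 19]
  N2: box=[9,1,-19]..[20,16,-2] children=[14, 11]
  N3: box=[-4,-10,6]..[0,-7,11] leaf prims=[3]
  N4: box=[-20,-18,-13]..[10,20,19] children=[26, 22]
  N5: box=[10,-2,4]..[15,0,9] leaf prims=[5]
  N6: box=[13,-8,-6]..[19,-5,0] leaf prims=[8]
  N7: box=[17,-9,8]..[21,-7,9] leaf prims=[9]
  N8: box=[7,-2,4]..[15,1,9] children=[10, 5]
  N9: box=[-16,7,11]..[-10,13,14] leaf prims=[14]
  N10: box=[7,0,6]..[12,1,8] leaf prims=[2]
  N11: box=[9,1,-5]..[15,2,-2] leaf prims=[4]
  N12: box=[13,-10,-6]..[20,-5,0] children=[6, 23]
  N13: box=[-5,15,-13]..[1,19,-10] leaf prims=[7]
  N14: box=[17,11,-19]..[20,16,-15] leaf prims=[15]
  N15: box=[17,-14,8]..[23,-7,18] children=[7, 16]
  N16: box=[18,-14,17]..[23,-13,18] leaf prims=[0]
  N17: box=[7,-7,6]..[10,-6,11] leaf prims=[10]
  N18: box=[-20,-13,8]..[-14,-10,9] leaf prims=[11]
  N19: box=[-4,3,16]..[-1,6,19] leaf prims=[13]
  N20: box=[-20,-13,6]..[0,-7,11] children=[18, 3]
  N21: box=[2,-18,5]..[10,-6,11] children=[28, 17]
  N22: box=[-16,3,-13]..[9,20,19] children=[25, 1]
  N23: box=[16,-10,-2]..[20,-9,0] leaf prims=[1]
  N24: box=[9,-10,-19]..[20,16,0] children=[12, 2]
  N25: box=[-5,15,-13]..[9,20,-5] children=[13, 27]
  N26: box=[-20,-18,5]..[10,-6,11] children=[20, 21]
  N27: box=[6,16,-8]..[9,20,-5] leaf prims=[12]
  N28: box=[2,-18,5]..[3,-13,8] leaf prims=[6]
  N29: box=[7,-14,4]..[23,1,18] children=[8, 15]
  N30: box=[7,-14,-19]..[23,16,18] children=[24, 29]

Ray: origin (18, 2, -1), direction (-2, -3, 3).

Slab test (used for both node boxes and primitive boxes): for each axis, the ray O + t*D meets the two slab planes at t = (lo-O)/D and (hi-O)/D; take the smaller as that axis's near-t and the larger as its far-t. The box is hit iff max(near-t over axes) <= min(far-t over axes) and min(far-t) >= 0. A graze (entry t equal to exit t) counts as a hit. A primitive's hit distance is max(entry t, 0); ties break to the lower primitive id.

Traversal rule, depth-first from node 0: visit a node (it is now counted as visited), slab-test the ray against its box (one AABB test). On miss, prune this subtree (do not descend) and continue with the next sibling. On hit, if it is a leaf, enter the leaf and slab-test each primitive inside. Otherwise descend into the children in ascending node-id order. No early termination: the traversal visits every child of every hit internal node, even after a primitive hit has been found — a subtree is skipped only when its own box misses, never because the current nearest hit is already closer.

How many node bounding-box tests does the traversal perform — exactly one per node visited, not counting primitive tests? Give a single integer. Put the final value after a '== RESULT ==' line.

Traverse from the root:
N0 x:[-5/2,19] y:[-6,20/3] z:[-6,20/3] -> hit [-5/2,20/3], descend [4, 30]
  N4 x:[4,19] y:[-6,20/3] z:[-4,20/3] -> hit [4,20/3], descend [22, 26]
    N22 x:[9/2,17] y:[-6,-1/3] z:[-4,20/3] -> miss, prune
    N26 x:[4,19] y:[8/3,20/3] z:[2,4] -> hit [4,4], descend [20, 21]
      N20 x:[9,19] y:[3,5] z:[7/3,4] -> miss, prune
      N21 x:[4,8] y:[8/3,20/3] z:[2,4] -> hit [4,4], descend [17, 28]
        N17 x:[4,11/2] y:[8/3,3] z:[7/3,4] -> miss, prune
        N28 x:[15/2,8] y:[5,20/3] z:[2,3] -> miss, prune
  N30 x:[-5/2,11/2] y:[-14/3,16/3] z:[-6,19/3] -> hit [-5/2,16/3], descend [24, 29]
    N24 x:[-1,9/2] y:[-14/3,4] z:[-6,1/3] -> hit [-1,1/3], descend [2, 12]
      N2 x:[-1,9/2] y:[-14/3,1/3] z:[-6,-1/3] -> miss, prune
      N12 x:[-1,5/2] y:[7/3,4] z:[-5/3,1/3] -> miss, prune
    N29 x:[-5/2,11/2] y:[1/3,16/3] z:[5/3,19/3] -> hit [5/3,16/3], descend [8, 15]
      N8 x:[3/2,11/2] y:[1/3,4/3] z:[5/3,10/3] -> miss, prune
      N15 x:[-5/2,1/2] y:[3,16/3] z:[3,19/3] -> miss, prune

order=[0, 4, 22, 26, 20, 21, 17, 28, 30, 24, 2, 12, 29, 8, 15]  |boxes|=15  |leaves|=0  hit=miss

== RESULT ==
15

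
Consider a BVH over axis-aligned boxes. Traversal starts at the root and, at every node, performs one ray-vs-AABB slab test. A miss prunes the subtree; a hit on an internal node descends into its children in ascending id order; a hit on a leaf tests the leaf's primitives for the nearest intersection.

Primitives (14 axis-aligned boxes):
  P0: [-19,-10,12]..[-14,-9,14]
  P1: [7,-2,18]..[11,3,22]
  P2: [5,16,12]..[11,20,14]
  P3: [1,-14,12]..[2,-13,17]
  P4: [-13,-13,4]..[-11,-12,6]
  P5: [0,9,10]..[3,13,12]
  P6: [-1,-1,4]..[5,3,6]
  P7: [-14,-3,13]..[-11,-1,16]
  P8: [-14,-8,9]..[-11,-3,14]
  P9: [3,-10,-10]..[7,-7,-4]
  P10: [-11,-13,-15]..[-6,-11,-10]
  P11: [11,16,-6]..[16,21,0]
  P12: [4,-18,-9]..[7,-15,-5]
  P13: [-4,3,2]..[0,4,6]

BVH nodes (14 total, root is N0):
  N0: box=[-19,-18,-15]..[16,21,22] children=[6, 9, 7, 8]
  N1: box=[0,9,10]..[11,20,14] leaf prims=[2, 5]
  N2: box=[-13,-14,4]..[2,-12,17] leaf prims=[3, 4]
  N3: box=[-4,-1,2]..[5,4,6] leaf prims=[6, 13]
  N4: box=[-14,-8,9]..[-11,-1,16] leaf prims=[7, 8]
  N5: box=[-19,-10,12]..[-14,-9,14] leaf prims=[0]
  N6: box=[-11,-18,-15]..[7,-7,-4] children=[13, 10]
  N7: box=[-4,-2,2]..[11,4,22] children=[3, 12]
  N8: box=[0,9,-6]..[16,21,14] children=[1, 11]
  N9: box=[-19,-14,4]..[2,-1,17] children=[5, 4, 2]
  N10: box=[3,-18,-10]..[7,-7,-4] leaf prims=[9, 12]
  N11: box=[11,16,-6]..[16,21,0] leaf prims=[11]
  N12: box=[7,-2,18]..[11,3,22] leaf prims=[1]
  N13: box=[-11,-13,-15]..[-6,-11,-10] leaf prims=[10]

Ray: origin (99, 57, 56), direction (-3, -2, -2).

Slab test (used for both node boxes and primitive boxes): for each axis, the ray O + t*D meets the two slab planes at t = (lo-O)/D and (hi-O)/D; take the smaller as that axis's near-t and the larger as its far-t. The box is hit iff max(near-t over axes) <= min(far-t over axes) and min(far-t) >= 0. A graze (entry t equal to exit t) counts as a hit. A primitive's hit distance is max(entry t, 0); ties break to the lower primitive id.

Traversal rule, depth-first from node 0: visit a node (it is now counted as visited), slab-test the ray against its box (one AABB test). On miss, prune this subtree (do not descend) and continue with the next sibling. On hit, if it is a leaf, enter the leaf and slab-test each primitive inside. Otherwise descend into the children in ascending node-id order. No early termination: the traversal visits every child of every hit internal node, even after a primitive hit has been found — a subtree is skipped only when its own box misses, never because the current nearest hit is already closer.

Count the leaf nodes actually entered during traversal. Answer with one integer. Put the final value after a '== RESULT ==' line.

Walk:
N0 x:[83/3,118/3] y:[18,75/2] z:[17,71/2] -> hit [83/3,71/2], descend [6, 7, 8, 9]
  N6 x:[92/3,110/3] y:[32,75/2] z:[30,71/2] -> hit [32,71/2], descend [10, 13]
    N10 x:[92/3,32] y:[32,75/2] z:[30,33] -> hit [32,32] leaf, test {P9@t=32, P12(miss)}
    N13 x:[35,110/3] y:[34,35] z:[33,71/2] -> hit [35,35] leaf, test {P10@t=35}
  N7 x:[88/3,103/3] y:[53/2,59/2] z:[17,27] -> miss, prune
  N8 x:[83/3,33] y:[18,24] z:[21,31] -> miss, prune
  N9 x:[97/3,118/3] y:[29,71/2] z:[39/2,26] -> miss, prune

order=[0, 6, 10, 13, 7, 8, 9]  |boxes|=7  |leaves|=2  hit=P9

== RESULT ==
2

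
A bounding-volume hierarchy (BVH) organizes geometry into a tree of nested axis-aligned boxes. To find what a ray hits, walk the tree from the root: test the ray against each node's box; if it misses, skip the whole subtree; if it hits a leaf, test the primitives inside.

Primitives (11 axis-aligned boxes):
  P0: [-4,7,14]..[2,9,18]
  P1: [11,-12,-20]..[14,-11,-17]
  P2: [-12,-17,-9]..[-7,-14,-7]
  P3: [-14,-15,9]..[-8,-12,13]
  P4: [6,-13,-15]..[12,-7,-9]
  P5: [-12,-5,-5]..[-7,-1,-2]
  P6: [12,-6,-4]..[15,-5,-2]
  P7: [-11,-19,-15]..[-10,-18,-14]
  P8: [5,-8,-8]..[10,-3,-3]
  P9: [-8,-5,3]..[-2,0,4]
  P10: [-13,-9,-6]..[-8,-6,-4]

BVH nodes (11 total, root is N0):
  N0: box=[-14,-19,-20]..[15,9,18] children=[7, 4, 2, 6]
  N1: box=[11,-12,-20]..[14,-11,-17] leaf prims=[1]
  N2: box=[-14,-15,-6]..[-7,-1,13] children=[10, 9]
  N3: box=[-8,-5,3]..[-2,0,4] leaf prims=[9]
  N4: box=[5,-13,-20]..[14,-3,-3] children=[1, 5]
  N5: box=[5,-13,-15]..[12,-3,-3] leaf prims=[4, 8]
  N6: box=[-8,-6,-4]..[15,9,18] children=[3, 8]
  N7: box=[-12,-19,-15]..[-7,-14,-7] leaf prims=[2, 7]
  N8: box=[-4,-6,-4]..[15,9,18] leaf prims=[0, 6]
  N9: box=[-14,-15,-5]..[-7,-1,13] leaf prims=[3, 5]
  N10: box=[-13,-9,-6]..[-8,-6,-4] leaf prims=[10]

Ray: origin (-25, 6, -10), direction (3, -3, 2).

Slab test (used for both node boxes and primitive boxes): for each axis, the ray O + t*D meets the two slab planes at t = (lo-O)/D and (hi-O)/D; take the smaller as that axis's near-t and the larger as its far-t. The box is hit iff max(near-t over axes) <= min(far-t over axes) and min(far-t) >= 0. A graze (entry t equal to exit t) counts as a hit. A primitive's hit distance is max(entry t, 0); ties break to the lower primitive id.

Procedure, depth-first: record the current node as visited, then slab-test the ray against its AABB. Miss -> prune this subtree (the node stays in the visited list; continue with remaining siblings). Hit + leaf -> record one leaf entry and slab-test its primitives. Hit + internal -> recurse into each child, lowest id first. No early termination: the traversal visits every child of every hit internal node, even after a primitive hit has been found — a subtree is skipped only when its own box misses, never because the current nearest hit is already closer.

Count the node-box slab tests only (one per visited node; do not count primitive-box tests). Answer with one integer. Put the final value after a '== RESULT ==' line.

Trace the traversal:
N0 x:[11/3,40/3] y:[-1,25/3] z:[-5,14] -> hit [11/3,25/3], descend [2, 4, 6, 7]
  N2 x:[11/3,6] y:[7/3,7] z:[2,23/2] -> hit [11/3,6], descend [9, 10]
    N9 x:[11/3,6] y:[7/3,7] z:[5/2,23/2] -> hit [11/3,6] leaf, test {P3(miss), P5(miss)}
    N10 x:[4,17/3] y:[4,5] z:[2,3] -> miss, prune
  N4 x:[10,13] y:[3,19/3] z:[-5,7/2] -> miss, prune
  N6 x:[17/3,40/3] y:[-1,4] z:[3,14] -> miss, prune
  N7 x:[13/3,6] y:[20/3,25/3] z:[-5/2,3/2] -> miss, prune

Summary -> nodes [0, 2, 9, 10, 4, 6, 7]; box-tests=7; leaf-entries=1; first=miss

== RESULT ==
7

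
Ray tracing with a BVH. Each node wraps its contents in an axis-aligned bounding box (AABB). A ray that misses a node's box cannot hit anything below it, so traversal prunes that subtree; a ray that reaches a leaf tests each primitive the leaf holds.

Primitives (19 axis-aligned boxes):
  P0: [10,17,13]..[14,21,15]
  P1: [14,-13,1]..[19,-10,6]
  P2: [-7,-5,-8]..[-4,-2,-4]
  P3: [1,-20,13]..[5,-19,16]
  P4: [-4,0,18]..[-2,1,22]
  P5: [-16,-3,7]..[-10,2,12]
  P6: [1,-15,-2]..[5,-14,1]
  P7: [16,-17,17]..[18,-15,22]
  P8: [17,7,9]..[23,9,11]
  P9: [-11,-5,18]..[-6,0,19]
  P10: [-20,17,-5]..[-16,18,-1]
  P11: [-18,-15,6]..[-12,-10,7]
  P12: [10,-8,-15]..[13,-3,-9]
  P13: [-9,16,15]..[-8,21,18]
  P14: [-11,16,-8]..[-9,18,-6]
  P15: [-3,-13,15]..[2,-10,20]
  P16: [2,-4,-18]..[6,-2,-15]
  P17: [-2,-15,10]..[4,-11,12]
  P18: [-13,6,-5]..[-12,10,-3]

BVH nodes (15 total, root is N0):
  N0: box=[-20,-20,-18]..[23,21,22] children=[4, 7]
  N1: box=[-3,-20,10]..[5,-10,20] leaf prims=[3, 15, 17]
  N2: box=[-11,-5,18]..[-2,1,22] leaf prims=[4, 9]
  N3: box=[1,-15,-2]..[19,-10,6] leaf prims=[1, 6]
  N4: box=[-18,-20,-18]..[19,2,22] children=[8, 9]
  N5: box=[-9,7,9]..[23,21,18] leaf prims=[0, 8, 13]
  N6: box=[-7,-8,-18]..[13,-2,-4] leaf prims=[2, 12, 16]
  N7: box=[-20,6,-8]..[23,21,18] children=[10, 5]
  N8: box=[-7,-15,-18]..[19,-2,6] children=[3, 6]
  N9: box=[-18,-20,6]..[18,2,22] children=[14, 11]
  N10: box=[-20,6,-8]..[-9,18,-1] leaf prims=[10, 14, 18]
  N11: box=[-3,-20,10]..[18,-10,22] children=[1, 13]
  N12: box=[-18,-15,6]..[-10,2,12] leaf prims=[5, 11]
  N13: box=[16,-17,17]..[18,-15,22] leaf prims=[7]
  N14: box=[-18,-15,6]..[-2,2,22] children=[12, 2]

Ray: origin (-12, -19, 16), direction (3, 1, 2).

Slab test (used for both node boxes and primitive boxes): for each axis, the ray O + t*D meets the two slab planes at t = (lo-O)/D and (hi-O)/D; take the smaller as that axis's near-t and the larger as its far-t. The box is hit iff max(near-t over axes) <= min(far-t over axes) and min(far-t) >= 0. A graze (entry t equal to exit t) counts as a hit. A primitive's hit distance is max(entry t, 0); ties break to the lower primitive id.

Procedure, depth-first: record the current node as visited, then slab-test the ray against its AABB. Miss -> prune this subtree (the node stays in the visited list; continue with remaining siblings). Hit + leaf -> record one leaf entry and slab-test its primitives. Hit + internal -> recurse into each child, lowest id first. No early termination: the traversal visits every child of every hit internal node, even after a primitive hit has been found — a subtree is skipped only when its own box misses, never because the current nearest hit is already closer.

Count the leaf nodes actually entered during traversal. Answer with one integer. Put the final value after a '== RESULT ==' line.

Trace the traversal:
N0 x:[-8/3,35/3] y:[-1,40] z:[-17,3] -> hit [-1,3], descend [4, 7]
  N4 x:[-2,31/3] y:[-1,21] z:[-17,3] -> hit [-1,3], descend [8, 9]
    N8 x:[5/3,31/3] y:[4,17] z:[-17,-5] -> miss, prune
    N9 x:[-2,10] y:[-1,21] z:[-5,3] -> hit [-1,3], descend [11, 14]
      N11 x:[3,10] y:[-1,9] z:[-3,3] -> hit [3,3], descend [1, 13]
        N1 x:[3,17/3] y:[-1,9] z:[-3,2] -> miss, prune
        N13 x:[28/3,10] y:[2,4] z:[1/2,3] -> miss, prune
      N14 x:[-2,10/3] y:[4,21] z:[-5,3] -> miss, prune
  N7 x:[-8/3,35/3] y:[25,40] z:[-12,1] -> miss, prune

9 AABB tests over nodes [0, 4, 8, 9, 11, 1, 13, 14, 7]; 0 leaves entered; closest miss.

== RESULT ==
0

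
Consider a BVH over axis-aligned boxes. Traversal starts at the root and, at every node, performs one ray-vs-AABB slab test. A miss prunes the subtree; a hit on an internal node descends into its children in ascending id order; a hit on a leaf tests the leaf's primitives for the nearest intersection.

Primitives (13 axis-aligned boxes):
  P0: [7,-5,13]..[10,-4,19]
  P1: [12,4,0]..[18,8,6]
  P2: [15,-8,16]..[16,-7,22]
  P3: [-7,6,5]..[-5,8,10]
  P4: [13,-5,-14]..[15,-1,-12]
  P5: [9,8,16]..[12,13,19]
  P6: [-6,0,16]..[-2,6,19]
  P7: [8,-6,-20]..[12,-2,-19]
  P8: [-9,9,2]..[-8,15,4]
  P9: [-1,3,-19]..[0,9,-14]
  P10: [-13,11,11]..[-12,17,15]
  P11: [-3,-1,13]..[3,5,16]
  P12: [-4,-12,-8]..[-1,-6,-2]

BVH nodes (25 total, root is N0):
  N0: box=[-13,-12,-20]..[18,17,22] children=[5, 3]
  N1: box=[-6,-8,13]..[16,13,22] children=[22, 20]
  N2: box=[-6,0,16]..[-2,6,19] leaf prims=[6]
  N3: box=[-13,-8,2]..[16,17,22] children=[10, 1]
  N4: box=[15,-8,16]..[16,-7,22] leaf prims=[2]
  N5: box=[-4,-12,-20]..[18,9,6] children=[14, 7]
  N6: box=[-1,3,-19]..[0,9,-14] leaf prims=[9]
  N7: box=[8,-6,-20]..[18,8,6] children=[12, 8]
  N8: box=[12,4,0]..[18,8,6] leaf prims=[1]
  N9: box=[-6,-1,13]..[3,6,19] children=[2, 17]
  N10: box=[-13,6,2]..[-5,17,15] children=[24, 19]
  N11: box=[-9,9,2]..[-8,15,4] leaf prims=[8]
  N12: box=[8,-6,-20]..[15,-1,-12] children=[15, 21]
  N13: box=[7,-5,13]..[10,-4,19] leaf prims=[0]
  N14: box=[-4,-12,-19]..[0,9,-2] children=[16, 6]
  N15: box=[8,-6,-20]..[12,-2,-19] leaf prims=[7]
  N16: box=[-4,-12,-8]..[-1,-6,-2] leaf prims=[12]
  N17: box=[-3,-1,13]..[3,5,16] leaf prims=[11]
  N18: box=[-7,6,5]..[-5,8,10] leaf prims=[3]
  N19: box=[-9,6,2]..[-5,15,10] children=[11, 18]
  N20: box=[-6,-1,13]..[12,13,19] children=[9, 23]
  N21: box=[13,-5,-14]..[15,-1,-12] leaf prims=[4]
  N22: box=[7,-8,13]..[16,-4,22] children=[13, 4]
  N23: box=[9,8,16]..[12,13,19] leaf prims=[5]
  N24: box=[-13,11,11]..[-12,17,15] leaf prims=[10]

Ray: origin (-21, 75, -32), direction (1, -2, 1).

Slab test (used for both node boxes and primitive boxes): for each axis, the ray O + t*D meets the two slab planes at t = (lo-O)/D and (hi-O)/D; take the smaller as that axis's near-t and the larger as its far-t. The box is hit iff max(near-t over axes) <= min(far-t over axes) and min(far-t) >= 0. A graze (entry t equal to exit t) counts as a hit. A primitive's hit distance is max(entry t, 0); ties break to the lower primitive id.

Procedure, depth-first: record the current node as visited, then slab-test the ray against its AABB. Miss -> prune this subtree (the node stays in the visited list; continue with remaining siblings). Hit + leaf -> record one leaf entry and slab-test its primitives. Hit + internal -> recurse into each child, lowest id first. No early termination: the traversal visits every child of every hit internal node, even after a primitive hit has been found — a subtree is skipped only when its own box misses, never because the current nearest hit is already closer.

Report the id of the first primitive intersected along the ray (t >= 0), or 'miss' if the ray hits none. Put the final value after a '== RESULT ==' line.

Walk:
N0 x:[8,39] y:[29,87/2] z:[12,54] -> hit [29,39], descend [3, 5]
  N3 x:[8,37] y:[29,83/2] z:[34,54] -> hit [34,37], descend [1, 10]
    N1 x:[15,37] y:[31,83/2] z:[45,54] -> miss, prune
    N10 x:[8,16] y:[29,69/2] z:[34,47] -> miss, prune
  N5 x:[17,39] y:[33,87/2] z:[12,38] -> hit [33,38], descend [7, 14]
    N7 x:[29,39] y:[67/2,81/2] z:[12,38] -> hit [67/2,38], descend [8, 12]
      N8 x:[33,39] y:[67/2,71/2] z:[32,38] -> hit [67/2,71/2] leaf, test {P1@t=67/2}
      N12 x:[29,36] y:[38,81/2] z:[12,20] -> miss, prune
    N14 x:[17,21] y:[33,87/2] z:[13,30] -> miss, prune

Visited [0, 3, 1, 10, 5, 7, 8, 12, 14]. Tests: 9 box, 1 leaf. Nearest: P1.

== RESULT ==
1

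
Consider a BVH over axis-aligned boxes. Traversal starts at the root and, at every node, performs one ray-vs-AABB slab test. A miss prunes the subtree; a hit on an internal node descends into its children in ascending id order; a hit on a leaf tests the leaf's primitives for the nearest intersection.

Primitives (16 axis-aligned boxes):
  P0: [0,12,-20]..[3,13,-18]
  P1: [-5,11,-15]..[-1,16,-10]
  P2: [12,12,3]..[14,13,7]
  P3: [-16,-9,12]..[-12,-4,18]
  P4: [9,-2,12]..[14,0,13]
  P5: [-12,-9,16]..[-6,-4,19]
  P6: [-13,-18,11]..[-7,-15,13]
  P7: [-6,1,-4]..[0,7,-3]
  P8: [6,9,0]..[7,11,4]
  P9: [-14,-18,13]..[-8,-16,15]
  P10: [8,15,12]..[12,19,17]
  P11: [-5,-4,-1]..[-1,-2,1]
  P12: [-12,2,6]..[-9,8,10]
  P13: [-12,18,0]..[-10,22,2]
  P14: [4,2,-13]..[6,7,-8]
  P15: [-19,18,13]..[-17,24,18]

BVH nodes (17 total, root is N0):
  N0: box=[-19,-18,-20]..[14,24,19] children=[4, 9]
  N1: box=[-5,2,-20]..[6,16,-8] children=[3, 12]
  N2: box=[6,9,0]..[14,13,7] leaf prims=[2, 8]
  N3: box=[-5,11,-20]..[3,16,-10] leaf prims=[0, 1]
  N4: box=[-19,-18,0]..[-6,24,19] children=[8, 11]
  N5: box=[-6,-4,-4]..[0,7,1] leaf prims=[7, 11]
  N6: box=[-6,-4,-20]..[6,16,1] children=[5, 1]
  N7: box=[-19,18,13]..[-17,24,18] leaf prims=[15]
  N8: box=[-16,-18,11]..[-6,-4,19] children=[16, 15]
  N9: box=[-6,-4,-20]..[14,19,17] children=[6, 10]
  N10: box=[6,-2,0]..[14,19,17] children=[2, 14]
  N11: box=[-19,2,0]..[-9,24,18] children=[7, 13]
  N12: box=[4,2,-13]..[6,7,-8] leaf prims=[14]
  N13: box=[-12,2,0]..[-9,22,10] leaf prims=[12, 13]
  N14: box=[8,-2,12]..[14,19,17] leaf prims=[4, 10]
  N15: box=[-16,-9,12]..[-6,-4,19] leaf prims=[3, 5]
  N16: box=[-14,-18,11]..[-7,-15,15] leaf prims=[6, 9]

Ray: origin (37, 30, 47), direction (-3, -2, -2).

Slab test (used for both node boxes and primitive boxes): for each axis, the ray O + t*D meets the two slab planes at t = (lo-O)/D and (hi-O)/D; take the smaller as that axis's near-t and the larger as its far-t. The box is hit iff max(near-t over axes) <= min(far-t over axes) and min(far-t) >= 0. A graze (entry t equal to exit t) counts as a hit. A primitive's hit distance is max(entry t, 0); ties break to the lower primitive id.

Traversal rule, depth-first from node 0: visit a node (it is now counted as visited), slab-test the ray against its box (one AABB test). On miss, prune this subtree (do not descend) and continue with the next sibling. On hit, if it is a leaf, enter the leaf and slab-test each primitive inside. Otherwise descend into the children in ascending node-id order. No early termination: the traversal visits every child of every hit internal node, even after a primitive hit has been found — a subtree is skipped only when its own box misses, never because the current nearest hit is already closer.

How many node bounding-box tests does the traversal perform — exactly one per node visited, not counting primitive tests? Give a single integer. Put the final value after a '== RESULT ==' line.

Traverse from the root:
N0 x:[23/3,56/3] y:[3,24] z:[14,67/2] -> hit [14,56/3], descend [4, 9]
  N4 x:[43/3,56/3] y:[3,24] z:[14,47/2] -> hit [43/3,56/3], descend [8, 11]
    N8 x:[43/3,53/3] y:[17,24] z:[14,18] -> hit [17,53/3], descend [15, 16]
      N15 x:[43/3,53/3] y:[17,39/2] z:[14,35/2] -> hit [17,35/2] leaf, test {P3@t=17, P5(miss)}
      N16 x:[44/3,17] y:[45/2,24] z:[16,18] -> miss, prune
    N11 x:[46/3,56/3] y:[3,14] z:[29/2,47/2] -> miss, prune
  N9 x:[23/3,43/3] y:[11/2,17] z:[15,67/2] -> miss, prune

Visited [0, 4, 8, 15, 16, 11, 9]. Tests: 7 box, 1 leaf. Nearest: P3.

== RESULT ==
7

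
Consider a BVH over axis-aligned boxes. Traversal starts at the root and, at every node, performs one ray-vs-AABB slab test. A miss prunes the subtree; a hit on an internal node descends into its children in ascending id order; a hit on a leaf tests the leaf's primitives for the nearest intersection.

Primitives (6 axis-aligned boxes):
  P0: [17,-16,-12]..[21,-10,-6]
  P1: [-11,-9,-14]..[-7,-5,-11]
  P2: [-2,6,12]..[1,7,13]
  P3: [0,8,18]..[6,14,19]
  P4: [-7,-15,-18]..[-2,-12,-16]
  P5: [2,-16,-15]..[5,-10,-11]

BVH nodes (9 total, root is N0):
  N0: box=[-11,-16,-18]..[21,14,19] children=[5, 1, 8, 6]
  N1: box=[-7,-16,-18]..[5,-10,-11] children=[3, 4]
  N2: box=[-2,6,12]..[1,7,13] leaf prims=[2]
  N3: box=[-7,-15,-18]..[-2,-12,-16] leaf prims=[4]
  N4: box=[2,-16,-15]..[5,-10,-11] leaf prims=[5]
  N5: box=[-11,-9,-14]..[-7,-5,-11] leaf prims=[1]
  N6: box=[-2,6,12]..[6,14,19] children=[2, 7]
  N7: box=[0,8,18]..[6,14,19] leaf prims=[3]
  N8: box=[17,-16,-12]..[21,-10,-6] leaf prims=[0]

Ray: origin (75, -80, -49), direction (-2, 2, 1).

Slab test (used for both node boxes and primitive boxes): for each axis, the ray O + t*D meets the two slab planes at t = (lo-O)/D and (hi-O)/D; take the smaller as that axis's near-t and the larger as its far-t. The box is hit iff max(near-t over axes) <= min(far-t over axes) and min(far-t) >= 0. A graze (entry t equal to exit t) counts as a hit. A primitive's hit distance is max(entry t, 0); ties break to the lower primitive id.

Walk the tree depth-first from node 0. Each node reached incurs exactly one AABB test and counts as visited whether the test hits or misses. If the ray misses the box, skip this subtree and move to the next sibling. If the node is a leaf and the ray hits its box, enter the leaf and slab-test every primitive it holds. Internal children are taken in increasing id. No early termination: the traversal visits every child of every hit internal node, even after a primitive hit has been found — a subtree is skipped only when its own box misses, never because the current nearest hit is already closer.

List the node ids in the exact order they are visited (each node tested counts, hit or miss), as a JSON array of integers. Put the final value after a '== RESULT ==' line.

Traverse from the root:
N0 x:[27,43] y:[32,47] z:[31,68] -> hit [32,43], descend [1, 5, 6, 8]
  N1 x:[35,41] y:[32,35] z:[31,38] -> hit [35,35], descend [3, 4]
    N3 x:[77/2,41] y:[65/2,34] z:[31,33] -> miss, prune
    N4 x:[35,73/2] y:[32,35] z:[34,38] -> hit [35,35] leaf, test {P5@t=35}
  N5 x:[41,43] y:[71/2,75/2] z:[35,38] -> miss, prune
  N6 x:[69/2,77/2] y:[43,47] z:[61,68] -> miss, prune
  N8 x:[27,29] y:[32,35] z:[37,43] -> miss, prune

Visited [0, 1, 3, 4, 5, 6, 8]. Tests: 7 box, 1 leaf. Nearest: P5.

== RESULT ==
[0, 1, 3, 4, 5, 6, 8]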